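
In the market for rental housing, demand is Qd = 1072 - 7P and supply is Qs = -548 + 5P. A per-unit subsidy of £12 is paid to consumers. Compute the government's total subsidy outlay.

Pre-subsidy: 1072 - 7P = -548 + 5P gives P* = 135, Q* = 127.
With the rebate, buyers effectively pay Pb = Ps − 12, where Ps is the price sellers receive.
Demand in terms of Ps becomes Qd = 1072 − 7(Ps − 12) = 1156 - 7Ps. Setting this equal to supply: 1156 - 7Ps = -548 + 5Ps, so Ps = 142.
Buyers pay Pb = 142 − 12 = 130; Q' = -548 + 5·142 = 162.
Government outlay = subsidy × quantity = 12 × 162 = 1944.

Government cost = £1944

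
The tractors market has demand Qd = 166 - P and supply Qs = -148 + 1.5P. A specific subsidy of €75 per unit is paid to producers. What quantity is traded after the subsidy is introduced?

Q' = 85.4

Pre-subsidy: 166 - P = -148 + 1.5P gives P* = 125.6, Q* = 40.4.
With the subsidy, sellers receive Ps = Pb + 75 for each unit, where Pb is the price buyers pay.
Supply in terms of Pb becomes Qs = -148 + 1.5(Pb + 75) = -35.5 + 1.5Pb. Setting this equal to demand: 166 - Pb = -35.5 + 1.5Pb, so Pb = 80.6.
Sellers receive Ps = 80.6 + 75 = 155.6; Q' = 166 − 1·80.6 = 85.4.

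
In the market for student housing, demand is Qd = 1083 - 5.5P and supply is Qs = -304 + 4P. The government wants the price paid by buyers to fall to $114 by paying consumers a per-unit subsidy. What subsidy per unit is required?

At a buyer price of 114, quantity demanded is 1083 − 5.5·114 = 456.
Sellers supply 456 only when they receive Ps with -304 + 4·Ps = 456, i.e. Ps = 190.
s = Ps − Pb = 190 − 114 = 76.

Required subsidy s = $76 per unit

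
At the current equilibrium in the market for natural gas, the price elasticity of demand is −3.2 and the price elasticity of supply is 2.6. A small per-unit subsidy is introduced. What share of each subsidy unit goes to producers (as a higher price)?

Producer share = 16/29

For a small subsidy around the equilibrium, the benefit split depends on the relative slopes, which at a point are proportional to the elasticities.
Buyer share = εs/(εs + |εd|) = 2.6/(2.6 + 3.2) = 13/29; seller share = |εd|/(εs + |εd|) = 16/29.
So producers capture 16/29 of the subsidy.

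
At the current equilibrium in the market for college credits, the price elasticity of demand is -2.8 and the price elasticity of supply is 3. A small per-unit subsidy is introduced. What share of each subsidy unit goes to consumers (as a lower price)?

Consumer share = 15/29

For a small subsidy around the equilibrium, the benefit split depends on the relative slopes, which at a point are proportional to the elasticities.
Buyer share = εs/(εs + |εd|) = 3/(3 + 2.8) = 15/29; seller share = |εd|/(εs + |εd|) = 14/29.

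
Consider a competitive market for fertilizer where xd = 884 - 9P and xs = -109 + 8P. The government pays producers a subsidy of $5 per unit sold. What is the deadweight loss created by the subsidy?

Pre-subsidy: 884 - 9P = -109 + 8P gives P* = 993/17, x* = 6091/17.
With the subsidy, sellers receive Ps = Pb + 5 for each unit, where Pb is the price buyers pay.
Supply in terms of Pb becomes xs = -109 + 8(Pb + 5) = -69 + 8Pb. Setting this equal to demand: 884 - 9Pb = -69 + 8Pb, so Pb = 953/17.
Sellers receive Ps = 953/17 + 5 = 1038/17; x' = 884 − 9·(953/17) = 6451/17.
The subsidy expands output by 6451/17 − 6091/17 = 360/17 past the efficient level; on those units the gap between marginal cost and willingness to pay runs from 0 up to 5.
DWL = ½ × 5 × 360/17 = 900/17.

Deadweight loss = 900/17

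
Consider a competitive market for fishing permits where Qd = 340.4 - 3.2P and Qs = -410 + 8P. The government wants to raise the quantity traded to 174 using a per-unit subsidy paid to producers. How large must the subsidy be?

At Q = 174, invert demand for the buyer price: Pb = (340.4 − 174)/3.2 = 52; invert supply for the seller price: Ps = (174 − (-410))/8 = 73.
The subsidy must fill the gap: s = Ps − Pb = 73 − 52 = 21.

Required subsidy s = 21 per unit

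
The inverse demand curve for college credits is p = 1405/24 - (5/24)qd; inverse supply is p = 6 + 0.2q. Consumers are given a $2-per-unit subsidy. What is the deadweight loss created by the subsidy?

Deadweight loss = 240/49

Pre-subsidy: 1405/24 - (5/24)q = 6 + 0.2q gives q* = 6305/49 and p* = 1555/49.
With the rebate, buyers effectively pay pb = ps − 2, where ps is the price sellers receive.
On the curves, pb = 1405/24 - (5/24)q and ps = 6 + 0.2q; the wedge ps − pb = 2 gives 6 + 0.2q − (1405/24 - (5/24)q) = 2, so q' = 935/7.
Then pb = 1405/24 − (5/24)·(935/7) = 215/7 and ps = 6 + 0.2·(935/7) = 229/7.
The subsidy expands output by 935/7 − 6305/49 = 240/49 past the efficient level; on those units the gap between marginal cost and willingness to pay runs from 0 up to 2.
DWL = ½ × 2 × 240/49 = 240/49.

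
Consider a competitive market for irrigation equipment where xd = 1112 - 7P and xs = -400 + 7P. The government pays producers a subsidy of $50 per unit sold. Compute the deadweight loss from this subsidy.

Pre-subsidy: 1112 - 7P = -400 + 7P gives P* = 108, x* = 356.
With the subsidy, sellers receive Ps = Pb + 50 for each unit, where Pb is the price buyers pay.
Supply in terms of Pb becomes xs = -400 + 7(Pb + 50) = -50 + 7Pb. Setting this equal to demand: 1112 - 7Pb = -50 + 7Pb, so Pb = 83.
Sellers receive Ps = 83 + 50 = 133; x' = 1112 − 7·83 = 531.
The subsidy expands output by 531 − 356 = 175 past the efficient level; on those units the gap between marginal cost and willingness to pay runs from 0 up to 50.
DWL = ½ × 50 × 175 = 4375.

Deadweight loss = $4375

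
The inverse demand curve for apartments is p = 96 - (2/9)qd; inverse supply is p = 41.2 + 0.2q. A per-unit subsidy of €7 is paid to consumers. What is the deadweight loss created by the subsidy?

Pre-subsidy: 96 - (2/9)q = 41.2 + 0.2q gives q* = 2466/19 and p* = 1276/19.
With the rebate, buyers effectively pay pb = ps − 7, where ps is the price sellers receive.
On the curves, pb = 96 - (2/9)q and ps = 41.2 + 0.2q; the wedge ps − pb = 7 gives 41.2 + 0.2q − (96 - (2/9)q) = 7, so q' = 2781/19.
Then pb = 96 − (2/9)·(2781/19) = 1206/19 and ps = 41.2 + 0.2·(2781/19) = 1339/19.
The subsidy expands output by 2781/19 − 2466/19 = 315/19 past the efficient level; on those units the gap between marginal cost and willingness to pay runs from 0 up to 7.
DWL = ½ × 7 × 315/19 = 2205/38.

Deadweight loss = 2205/38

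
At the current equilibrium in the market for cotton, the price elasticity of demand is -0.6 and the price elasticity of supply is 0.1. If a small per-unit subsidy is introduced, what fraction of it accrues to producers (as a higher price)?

Producer share = 6/7

For a small subsidy around the equilibrium, the benefit split depends on the relative slopes, which at a point are proportional to the elasticities.
Buyer share = εs/(εs + |εd|) = 0.1/(0.1 + 0.6) = 1/7; seller share = |εd|/(εs + |εd|) = 6/7.
So producers capture 6/7 of the subsidy.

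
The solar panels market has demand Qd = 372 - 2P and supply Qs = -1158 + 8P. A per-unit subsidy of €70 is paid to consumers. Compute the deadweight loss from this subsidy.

Pre-subsidy: 372 - 2P = -1158 + 8P gives P* = 153, Q* = 66.
With the rebate, buyers effectively pay Pb = Ps − 70, where Ps is the price sellers receive.
Demand in terms of Ps becomes Qd = 372 − 2(Ps − 70) = 512 - 2Ps. Setting this equal to supply: 512 - 2Ps = -1158 + 8Ps, so Ps = 167.
Buyers pay Pb = 167 − 70 = 97; Q' = -1158 + 8·167 = 178.
The subsidy expands output by 178 − 66 = 112 past the efficient level; on those units the gap between marginal cost and willingness to pay runs from 0 up to 70.
DWL = ½ × 70 × 112 = 3920.

Deadweight loss = €3920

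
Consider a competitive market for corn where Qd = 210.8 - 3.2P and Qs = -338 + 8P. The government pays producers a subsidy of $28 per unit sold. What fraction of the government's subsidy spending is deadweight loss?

Pre-subsidy: 210.8 - 3.2P = -338 + 8P gives P* = 49, Q* = 54.
With the subsidy, sellers receive Ps = Pb + 28 for each unit, where Pb is the price buyers pay.
Supply in terms of Pb becomes Qs = -338 + 8(Pb + 28) = -114 + 8Pb. Setting this equal to demand: 210.8 - 3.2Pb = -114 + 8Pb, so Pb = 29.
Sellers receive Ps = 29 + 28 = 57; Q' = 210.8 − 3.2·29 = 118.
ΔCS = ½(54 + 118)(49 − 29) = 1720; ΔPS = ½(54 + 118)(57 − 49) = 688.
Government spending = 28 × 118 = 3304.
DWL = ½ × 28 × (118 − 54) = 896; fraction = 896 / 3304 = 16/59.

DWL / government spending = 16/59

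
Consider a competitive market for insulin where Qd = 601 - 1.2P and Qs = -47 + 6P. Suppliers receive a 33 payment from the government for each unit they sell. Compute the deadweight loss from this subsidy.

Pre-subsidy: 601 - 1.2P = -47 + 6P gives P* = 90, Q* = 493.
With the subsidy, sellers receive Ps = Pb + 33 for each unit, where Pb is the price buyers pay.
Supply in terms of Pb becomes Qs = -47 + 6(Pb + 33) = 151 + 6Pb. Setting this equal to demand: 601 - 1.2Pb = 151 + 6Pb, so Pb = 62.5.
Sellers receive Ps = 62.5 + 33 = 95.5; Q' = 601 − 1.2·62.5 = 526.
The subsidy expands output by 526 − 493 = 33 past the efficient level; on those units the gap between marginal cost and willingness to pay runs from 0 up to 33.
DWL = ½ × 33 × 33 = 544.5.

Deadweight loss = 544.5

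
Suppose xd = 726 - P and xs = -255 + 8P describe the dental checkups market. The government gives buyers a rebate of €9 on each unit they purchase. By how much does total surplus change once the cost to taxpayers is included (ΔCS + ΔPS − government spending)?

Pre-subsidy: 726 - P = -255 + 8P gives P* = 109, x* = 617.
With the rebate, buyers effectively pay Pb = Ps − 9, where Ps is the price sellers receive.
Demand in terms of Ps becomes xd = 726 − 1(Ps − 9) = 735 - Ps. Setting this equal to supply: 735 - Ps = -255 + 8Ps, so Ps = 110.
Buyers pay Pb = 110 − 9 = 101; x' = -255 + 8·110 = 625.
ΔCS = ½(617 + 625)(109 − 101) = 4968; ΔPS = ½(617 + 625)(110 − 109) = 621.
Government spending = 9 × 625 = 5625.
Net change = 4968 + 621 − 5625 = -36. The loss equals the DWL triangle ½·9·8.

Net change in total surplus = -€36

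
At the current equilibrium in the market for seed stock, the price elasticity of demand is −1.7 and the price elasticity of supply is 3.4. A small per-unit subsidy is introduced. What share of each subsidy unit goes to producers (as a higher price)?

For a small subsidy around the equilibrium, the benefit split depends on the relative slopes, which at a point are proportional to the elasticities.
Buyer share = εs/(εs + |εd|) = 3.4/(3.4 + 1.7) = 2/3; seller share = |εd|/(εs + |εd|) = 1/3.
So producers capture 1/3 of the subsidy.

Producer share = 1/3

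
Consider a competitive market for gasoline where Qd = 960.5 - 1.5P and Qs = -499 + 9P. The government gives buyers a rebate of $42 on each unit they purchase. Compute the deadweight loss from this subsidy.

Deadweight loss = $1134

Pre-subsidy: 960.5 - 1.5P = -499 + 9P gives P* = 139, Q* = 752.
With the rebate, buyers effectively pay Pb = Ps − 42, where Ps is the price sellers receive.
Demand in terms of Ps becomes Qd = 960.5 − 1.5(Ps − 42) = 1023.5 - 1.5Ps. Setting this equal to supply: 1023.5 - 1.5Ps = -499 + 9Ps, so Ps = 145.
Buyers pay Pb = 145 − 42 = 103; Q' = -499 + 9·145 = 806.
The subsidy expands output by 806 − 752 = 54 past the efficient level; on those units the gap between marginal cost and willingness to pay runs from 0 up to 42.
DWL = ½ × 42 × 54 = 1134.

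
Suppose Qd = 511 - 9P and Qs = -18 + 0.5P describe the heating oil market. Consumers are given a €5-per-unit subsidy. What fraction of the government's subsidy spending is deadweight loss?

Pre-subsidy: 511 - 9P = -18 + 0.5P gives P* = 1058/19, Q* = 187/19.
With the rebate, buyers effectively pay Pb = Ps − 5, where Ps is the price sellers receive.
Demand in terms of Ps becomes Qd = 511 − 9(Ps − 5) = 556 - 9Ps. Setting this equal to supply: 556 - 9Ps = -18 + 0.5Ps, so Ps = 1148/19.
Buyers pay Pb = 1148/19 − 5 = 1053/19; Q' = -18 + 0.5·(1148/19) = 232/19.
ΔCS = ½(187/19 + 232/19)(1058/19 − 1053/19) = 2095/722; ΔPS = ½(187/19 + 232/19)(1148/19 − 1058/19) = 18855/361.
Government spending = 5 × 232/19 = 1160/19.
DWL = ½ × 5 × (232/19 − 187/19) = 225/38; fraction = (225/38) / (1160/19) = 45/464.

DWL / government spending = 45/464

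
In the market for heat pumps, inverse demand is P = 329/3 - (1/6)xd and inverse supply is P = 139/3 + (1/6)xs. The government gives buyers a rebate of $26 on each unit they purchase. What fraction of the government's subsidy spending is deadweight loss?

DWL / government spending = 39/268

Pre-subsidy: 329/3 - (1/6)x = 139/3 + (1/6)x gives x* = 190 and P* = 78.
With the rebate, buyers effectively pay Pb = Ps − 26, where Ps is the price sellers receive.
On the curves, Pb = 329/3 - (1/6)x and Ps = 139/3 + (1/6)x; the wedge Ps − Pb = 26 gives 139/3 + (1/6)x − (329/3 - (1/6)x) = 26, so x' = 268.
Then Pb = 329/3 − (1/6)·268 = 65 and Ps = 139/3 + (1/6)·268 = 91.
ΔCS = ½(190 + 268)(78 − 65) = 2977; ΔPS = ½(190 + 268)(91 − 78) = 2977.
Government spending = 26 × 268 = 6968.
DWL = ½ × 26 × (268 − 190) = 1014; fraction = 1014 / 6968 = 39/268.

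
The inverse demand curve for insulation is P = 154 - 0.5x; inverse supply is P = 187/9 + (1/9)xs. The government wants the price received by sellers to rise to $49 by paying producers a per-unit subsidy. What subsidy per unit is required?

At a seller price of 49, quantity supplied is -187 + 9·49 = 254.
Buyers absorb 254 only when they pay Pb = 154 − 0.5·254 = 27.
s = Ps − Pb = 49 − 27 = 22.

Required subsidy s = $22 per unit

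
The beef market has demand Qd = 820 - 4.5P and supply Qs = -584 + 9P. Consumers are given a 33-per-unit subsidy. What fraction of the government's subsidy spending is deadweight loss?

Pre-subsidy: 820 - 4.5P = -584 + 9P gives P* = 104, Q* = 352.
With the rebate, buyers effectively pay Pb = Ps − 33, where Ps is the price sellers receive.
Demand in terms of Ps becomes Qd = 820 − 4.5(Ps − 33) = 968.5 - 4.5Ps. Setting this equal to supply: 968.5 - 4.5Ps = -584 + 9Ps, so Ps = 115.
Buyers pay Pb = 115 − 33 = 82; Q' = -584 + 9·115 = 451.
ΔCS = ½(352 + 451)(104 − 82) = 8833; ΔPS = ½(352 + 451)(115 − 104) = 4416.5.
Government spending = 33 × 451 = 14883.
DWL = ½ × 33 × (451 − 352) = 1633.5; fraction = 1633.5 / 14883 = 9/82.

DWL / government spending = 9/82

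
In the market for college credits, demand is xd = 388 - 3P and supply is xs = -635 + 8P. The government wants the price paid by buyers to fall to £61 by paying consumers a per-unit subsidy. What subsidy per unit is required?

Required subsidy s = £44 per unit

At a buyer price of 61, quantity demanded is 388 − 3·61 = 205.
Sellers supply 205 only when they receive Ps with -635 + 8·Ps = 205, i.e. Ps = 105.
s = Ps − Pb = 105 − 61 = 44.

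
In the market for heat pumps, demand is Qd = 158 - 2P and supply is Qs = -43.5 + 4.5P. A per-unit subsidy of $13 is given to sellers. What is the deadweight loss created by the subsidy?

Pre-subsidy: 158 - 2P = -43.5 + 4.5P gives P* = 31, Q* = 96.
With the subsidy, sellers receive Ps = Pb + 13 for each unit, where Pb is the price buyers pay.
Supply in terms of Pb becomes Qs = -43.5 + 4.5(Pb + 13) = 15 + 4.5Pb. Setting this equal to demand: 158 - 2Pb = 15 + 4.5Pb, so Pb = 22.
Sellers receive Ps = 22 + 13 = 35; Q' = 158 − 2·22 = 114.
The subsidy expands output by 114 − 96 = 18 past the efficient level; on those units the gap between marginal cost and willingness to pay runs from 0 up to 13.
DWL = ½ × 13 × 18 = 117.

Deadweight loss = $117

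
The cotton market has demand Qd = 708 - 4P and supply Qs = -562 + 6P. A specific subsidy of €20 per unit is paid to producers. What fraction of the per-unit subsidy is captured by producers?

Producer share = 0.4

Pre-subsidy: 708 - 4P = -562 + 6P gives P* = 127, Q* = 200.
With the subsidy, sellers receive Ps = Pb + 20 for each unit, where Pb is the price buyers pay.
Supply in terms of Pb becomes Qs = -562 + 6(Pb + 20) = -442 + 6Pb. Setting this equal to demand: 708 - 4Pb = -442 + 6Pb, so Pb = 115.
Sellers receive Ps = 115 + 20 = 135; Q' = 708 − 4·115 = 248.
Buyers' price falls by P* − Pb = 127 − 115 = 12; sellers' price rises by Ps − P* = 135 − 127 = 8.
So producers capture 8/20 = 0.4 of each unit of subsidy.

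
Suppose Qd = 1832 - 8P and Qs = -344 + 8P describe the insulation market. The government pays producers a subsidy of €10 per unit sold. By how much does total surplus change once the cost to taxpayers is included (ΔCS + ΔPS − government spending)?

Pre-subsidy: 1832 - 8P = -344 + 8P gives P* = 136, Q* = 744.
With the subsidy, sellers receive Ps = Pb + 10 for each unit, where Pb is the price buyers pay.
Supply in terms of Pb becomes Qs = -344 + 8(Pb + 10) = -264 + 8Pb. Setting this equal to demand: 1832 - 8Pb = -264 + 8Pb, so Pb = 131.
Sellers receive Ps = 131 + 10 = 141; Q' = 1832 − 8·131 = 784.
ΔCS = ½(744 + 784)(136 − 131) = 3820; ΔPS = ½(744 + 784)(141 − 136) = 3820.
Government spending = 10 × 784 = 7840.
Net change = 3820 + 3820 − 7840 = -200. The loss equals the DWL triangle ½·10·40.

Net change in total surplus = -€200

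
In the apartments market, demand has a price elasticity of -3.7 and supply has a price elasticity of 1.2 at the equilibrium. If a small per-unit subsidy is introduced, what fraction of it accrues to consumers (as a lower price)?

For a small subsidy around the equilibrium, the benefit split depends on the relative slopes, which at a point are proportional to the elasticities.
Buyer share = εs/(εs + |εd|) = 1.2/(1.2 + 3.7) = 12/49; seller share = |εd|/(εs + |εd|) = 37/49.

Consumer share = 12/49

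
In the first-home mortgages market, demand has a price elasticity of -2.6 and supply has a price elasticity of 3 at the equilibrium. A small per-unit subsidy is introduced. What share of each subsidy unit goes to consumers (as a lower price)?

For a small subsidy around the equilibrium, the benefit split depends on the relative slopes, which at a point are proportional to the elasticities.
Buyer share = εs/(εs + |εd|) = 3/(3 + 2.6) = 15/28; seller share = |εd|/(εs + |εd|) = 13/28.

Consumer share = 15/28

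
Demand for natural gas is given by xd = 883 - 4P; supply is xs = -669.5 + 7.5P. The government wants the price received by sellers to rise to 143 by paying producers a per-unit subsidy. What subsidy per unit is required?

At a seller price of 143, quantity supplied is -669.5 + 7.5·143 = 403.
Buyers absorb 403 only when they pay Pb with 883 − 4·Pb = 403, i.e. Pb = 120.
s = Ps − Pb = 143 − 120 = 23.

Required subsidy s = 23 per unit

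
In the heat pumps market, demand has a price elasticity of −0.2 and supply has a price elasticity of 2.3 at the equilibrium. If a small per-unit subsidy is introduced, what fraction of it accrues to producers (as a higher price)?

Producer share = 0.08

For a small subsidy around the equilibrium, the benefit split depends on the relative slopes, which at a point are proportional to the elasticities.
Buyer share = εs/(εs + |εd|) = 2.3/(2.3 + 0.2) = 0.92; seller share = |εd|/(εs + |εd|) = 0.08.
So producers capture 0.08 of the subsidy.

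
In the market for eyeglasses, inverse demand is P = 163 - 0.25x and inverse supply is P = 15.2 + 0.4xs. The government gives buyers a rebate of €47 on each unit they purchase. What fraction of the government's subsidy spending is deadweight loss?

DWL / government spending = 235/1948

Pre-subsidy: 163 - 0.25x = 15.2 + 0.4x gives x* = 2956/13 and P* = 1380/13.
With the rebate, buyers effectively pay Pb = Ps − 47, where Ps is the price sellers receive.
On the curves, Pb = 163 - 0.25x and Ps = 15.2 + 0.4x; the wedge Ps − Pb = 47 gives 15.2 + 0.4x − (163 - 0.25x) = 47, so x' = 3896/13.
Then Pb = 163 − 0.25·(3896/13) = 1145/13 and Ps = 15.2 + 0.4·(3896/13) = 1756/13.
ΔCS = ½(2956/13 + 3896/13)(1380/13 − 1145/13) = 805110/169; ΔPS = ½(2956/13 + 3896/13)(1756/13 − 1380/13) = 1288176/169.
Government spending = 47 × 3896/13 = 183112/13.
DWL = ½ × 47 × (3896/13 − 2956/13) = 22090/13; fraction = (22090/13) / (183112/13) = 235/1948.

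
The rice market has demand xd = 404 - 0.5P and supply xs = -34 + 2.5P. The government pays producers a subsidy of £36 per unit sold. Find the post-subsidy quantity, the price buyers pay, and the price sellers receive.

Pre-subsidy: 404 - 0.5P = -34 + 2.5P gives P* = 146, x* = 331.
With the subsidy, sellers receive Ps = Pb + 36 for each unit, where Pb is the price buyers pay.
Supply in terms of Pb becomes xs = -34 + 2.5(Pb + 36) = 56 + 2.5Pb. Setting this equal to demand: 404 - 0.5Pb = 56 + 2.5Pb, so Pb = 116.
Sellers receive Ps = 116 + 36 = 152; x' = 404 − 0.5·116 = 346.

x' = 346; buyers pay £116; sellers receive £152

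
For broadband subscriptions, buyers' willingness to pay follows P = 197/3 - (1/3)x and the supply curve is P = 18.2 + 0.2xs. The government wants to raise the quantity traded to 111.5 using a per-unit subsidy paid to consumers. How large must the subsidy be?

Required subsidy s = 12 per unit

At x = 111.5, from the demand curve buyers pay Pb = 197/3 − (1/3)·111.5 = 28.5; from the supply curve sellers need Ps = 18.2 + 0.2·111.5 = 40.5.
The subsidy must fill the gap: s = Ps − Pb = 40.5 − 28.5 = 12.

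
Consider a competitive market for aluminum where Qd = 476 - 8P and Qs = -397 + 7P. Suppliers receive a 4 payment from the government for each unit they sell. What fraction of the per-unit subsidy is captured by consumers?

Consumer share = 7/15

Pre-subsidy: 476 - 8P = -397 + 7P gives P* = 58.2, Q* = 10.4.
With the subsidy, sellers receive Ps = Pb + 4 for each unit, where Pb is the price buyers pay.
Supply in terms of Pb becomes Qs = -397 + 7(Pb + 4) = -369 + 7Pb. Setting this equal to demand: 476 - 8Pb = -369 + 7Pb, so Pb = 169/3.
Sellers receive Ps = 169/3 + 4 = 181/3; Q' = 476 − 8·(169/3) = 76/3.
Buyers' price falls by P* − Pb = 58.2 − 169/3 = 28/15; sellers' price rises by Ps − P* = 181/3 − 58.2 = 32/15.
So consumers capture (28/15)/4 = 7/15 of each unit of subsidy.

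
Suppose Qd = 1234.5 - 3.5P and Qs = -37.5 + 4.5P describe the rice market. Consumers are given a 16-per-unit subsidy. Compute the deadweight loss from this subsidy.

Pre-subsidy: 1234.5 - 3.5P = -37.5 + 4.5P gives P* = 159, Q* = 678.
With the rebate, buyers effectively pay Pb = Ps − 16, where Ps is the price sellers receive.
Demand in terms of Ps becomes Qd = 1234.5 − 3.5(Ps − 16) = 1290.5 - 3.5Ps. Setting this equal to supply: 1290.5 - 3.5Ps = -37.5 + 4.5Ps, so Ps = 166.
Buyers pay Pb = 166 − 16 = 150; Q' = -37.5 + 4.5·166 = 709.5.
The subsidy expands output by 709.5 − 678 = 31.5 past the efficient level; on those units the gap between marginal cost and willingness to pay runs from 0 up to 16.
DWL = ½ × 16 × 31.5 = 252.

Deadweight loss = 252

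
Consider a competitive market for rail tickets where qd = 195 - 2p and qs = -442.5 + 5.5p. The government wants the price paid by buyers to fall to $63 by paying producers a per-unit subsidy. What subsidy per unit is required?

Required subsidy s = $30 per unit

At a buyer price of 63, quantity demanded is 195 − 2·63 = 69.
Sellers supply 69 only when they receive ps with -442.5 + 5.5·ps = 69, i.e. ps = 93.
s = ps − pb = 93 − 63 = 30.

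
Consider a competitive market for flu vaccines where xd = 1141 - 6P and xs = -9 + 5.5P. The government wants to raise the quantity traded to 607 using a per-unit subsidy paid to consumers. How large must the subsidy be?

Required subsidy s = 23 per unit

At x = 607, invert demand for the buyer price: Pb = (1141 − 607)/6 = 89; invert supply for the seller price: Ps = (607 − (-9))/5.5 = 112.
The subsidy must fill the gap: s = Ps − Pb = 112 − 89 = 23.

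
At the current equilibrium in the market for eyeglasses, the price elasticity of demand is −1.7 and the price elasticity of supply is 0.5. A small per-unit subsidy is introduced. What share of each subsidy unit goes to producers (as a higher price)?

For a small subsidy around the equilibrium, the benefit split depends on the relative slopes, which at a point are proportional to the elasticities.
Buyer share = εs/(εs + |εd|) = 0.5/(0.5 + 1.7) = 5/22; seller share = |εd|/(εs + |εd|) = 17/22.
So producers capture 17/22 of the subsidy.

Producer share = 17/22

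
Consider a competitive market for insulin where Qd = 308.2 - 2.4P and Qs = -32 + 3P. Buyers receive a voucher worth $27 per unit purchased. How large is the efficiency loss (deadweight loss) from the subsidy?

Pre-subsidy: 308.2 - 2.4P = -32 + 3P gives P* = 63, Q* = 157.
With the rebate, buyers effectively pay Pb = Ps − 27, where Ps is the price sellers receive.
Demand in terms of Ps becomes Qd = 308.2 − 2.4(Ps − 27) = 373 - 2.4Ps. Setting this equal to supply: 373 - 2.4Ps = -32 + 3Ps, so Ps = 75.
Buyers pay Pb = 75 − 27 = 48; Q' = -32 + 3·75 = 193.
The subsidy expands output by 193 − 157 = 36 past the efficient level; on those units the gap between marginal cost and willingness to pay runs from 0 up to 27.
DWL = ½ × 27 × 36 = 486.

Deadweight loss = $486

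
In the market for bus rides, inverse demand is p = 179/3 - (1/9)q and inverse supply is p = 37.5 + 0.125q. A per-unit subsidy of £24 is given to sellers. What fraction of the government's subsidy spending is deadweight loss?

DWL / government spending = 72/277

Pre-subsidy: 179/3 - (1/9)q = 37.5 + 0.125q gives q* = 1596/17 and p* = 837/17.
With the subsidy, sellers receive ps = pb + 24 for each unit, where pb is the price buyers pay.
On the curves, pb = 179/3 - (1/9)q and ps = 37.5 + 0.125q; the wedge ps − pb = 24 gives 37.5 + 0.125q − (179/3 - (1/9)q) = 24, so q' = 3324/17.
Then pb = 179/3 − (1/9)·(3324/17) = 645/17 and ps = 37.5 + 0.125·(3324/17) = 1053/17.
ΔCS = ½(1596/17 + 3324/17)(837/17 − 645/17) = 472320/289; ΔPS = ½(1596/17 + 3324/17)(1053/17 − 837/17) = 531360/289.
Government spending = 24 × 3324/17 = 79776/17.
DWL = ½ × 24 × (3324/17 − 1596/17) = 20736/17; fraction = (20736/17) / (79776/17) = 72/277.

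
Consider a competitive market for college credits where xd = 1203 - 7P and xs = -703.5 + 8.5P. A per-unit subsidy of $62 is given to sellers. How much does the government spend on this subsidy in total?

Pre-subsidy: 1203 - 7P = -703.5 + 8.5P gives P* = 123, x* = 342.
With the subsidy, sellers receive Ps = Pb + 62 for each unit, where Pb is the price buyers pay.
Supply in terms of Pb becomes xs = -703.5 + 8.5(Pb + 62) = -176.5 + 8.5Pb. Setting this equal to demand: 1203 - 7Pb = -176.5 + 8.5Pb, so Pb = 89.
Sellers receive Ps = 89 + 62 = 151; x' = 1203 − 7·89 = 580.
Government outlay = subsidy × quantity = 62 × 580 = 35960.

Government cost = $35960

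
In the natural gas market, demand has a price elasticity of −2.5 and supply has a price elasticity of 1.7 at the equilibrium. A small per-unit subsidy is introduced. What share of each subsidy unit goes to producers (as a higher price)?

For a small subsidy around the equilibrium, the benefit split depends on the relative slopes, which at a point are proportional to the elasticities.
Buyer share = εs/(εs + |εd|) = 1.7/(1.7 + 2.5) = 17/42; seller share = |εd|/(εs + |εd|) = 25/42.
So producers capture 25/42 of the subsidy.

Producer share = 25/42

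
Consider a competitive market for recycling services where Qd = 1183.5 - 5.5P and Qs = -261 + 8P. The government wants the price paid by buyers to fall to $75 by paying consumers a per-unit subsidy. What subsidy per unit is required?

At a buyer price of 75, quantity demanded is 1183.5 − 5.5·75 = 771.
Sellers supply 771 only when they receive Ps with -261 + 8·Ps = 771, i.e. Ps = 129.
s = Ps − Pb = 129 − 75 = 54.

Required subsidy s = $54 per unit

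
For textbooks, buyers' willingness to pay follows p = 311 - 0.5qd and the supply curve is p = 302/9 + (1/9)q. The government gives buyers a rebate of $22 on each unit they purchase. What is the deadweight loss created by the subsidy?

Deadweight loss = $396

Pre-subsidy: 311 - 0.5q = 302/9 + (1/9)q gives q* = 454 and p* = 84.
With the rebate, buyers effectively pay pb = ps − 22, where ps is the price sellers receive.
On the curves, pb = 311 - 0.5q and ps = 302/9 + (1/9)q; the wedge ps − pb = 22 gives 302/9 + (1/9)q − (311 - 0.5q) = 22, so q' = 490.
Then pb = 311 − 0.5·490 = 66 and ps = 302/9 + (1/9)·490 = 88.
The subsidy expands output by 490 − 454 = 36 past the efficient level; on those units the gap between marginal cost and willingness to pay runs from 0 up to 22.
DWL = ½ × 22 × 36 = 396.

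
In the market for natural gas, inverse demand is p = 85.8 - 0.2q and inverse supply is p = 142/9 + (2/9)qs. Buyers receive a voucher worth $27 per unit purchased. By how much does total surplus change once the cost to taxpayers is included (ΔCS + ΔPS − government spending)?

Pre-subsidy: 85.8 - 0.2q = 142/9 + (2/9)q gives q* = 3151/19 and p* = 1000/19.
With the rebate, buyers effectively pay pb = ps − 27, where ps is the price sellers receive.
On the curves, pb = 85.8 - 0.2q and ps = 142/9 + (2/9)q; the wedge ps − pb = 27 gives 142/9 + (2/9)q − (85.8 - 0.2q) = 27, so q' = 4366/19.
Then pb = 85.8 − 0.2·(4366/19) = 757/19 and ps = 142/9 + (2/9)·(4366/19) = 1270/19.
ΔCS = ½(3151/19 + 4366/19)(1000/19 − 757/19) = 1826631/722; ΔPS = ½(3151/19 + 4366/19)(1270/19 − 1000/19) = 1014795/361.
Government spending = 27 × 4366/19 = 117882/19.
Net change = 1826631/722 + 1014795/361 − 117882/19 = -32805/38. The loss equals the DWL triangle ½·27·1215/19.

Net change in total surplus = -32805/38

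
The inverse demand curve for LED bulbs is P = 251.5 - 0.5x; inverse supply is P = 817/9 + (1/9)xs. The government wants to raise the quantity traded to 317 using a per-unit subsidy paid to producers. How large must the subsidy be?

Required subsidy s = 33 per unit

At x = 317, from the demand curve buyers pay Pb = 251.5 − 0.5·317 = 93; from the supply curve sellers need Ps = 817/9 + (1/9)·317 = 126.
The subsidy must fill the gap: s = Ps − Pb = 126 − 93 = 33.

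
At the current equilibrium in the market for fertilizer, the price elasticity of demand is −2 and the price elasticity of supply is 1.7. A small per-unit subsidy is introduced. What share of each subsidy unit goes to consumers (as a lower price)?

For a small subsidy around the equilibrium, the benefit split depends on the relative slopes, which at a point are proportional to the elasticities.
Buyer share = εs/(εs + |εd|) = 1.7/(1.7 + 2) = 17/37; seller share = |εd|/(εs + |εd|) = 20/37.

Consumer share = 17/37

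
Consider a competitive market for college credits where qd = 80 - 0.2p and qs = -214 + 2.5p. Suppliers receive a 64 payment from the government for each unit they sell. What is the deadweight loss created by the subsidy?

Deadweight loss = 10240/27

Pre-subsidy: 80 - 0.2p = -214 + 2.5p gives p* = 980/9, q* = 524/9.
With the subsidy, sellers receive ps = pb + 64 for each unit, where pb is the price buyers pay.
Supply in terms of pb becomes qs = -214 + 2.5(pb + 64) = -54 + 2.5pb. Setting this equal to demand: 80 - 0.2pb = -54 + 2.5pb, so pb = 1340/27.
Sellers receive ps = 1340/27 + 64 = 3068/27; q' = 80 − 0.2·(1340/27) = 1892/27.
The subsidy expands output by 1892/27 − 524/9 = 320/27 past the efficient level; on those units the gap between marginal cost and willingness to pay runs from 0 up to 64.
DWL = ½ × 64 × 320/27 = 10240/27.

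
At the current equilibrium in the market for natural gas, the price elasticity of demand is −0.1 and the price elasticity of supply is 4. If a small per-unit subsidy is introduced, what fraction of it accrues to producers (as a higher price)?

Producer share = 1/41

For a small subsidy around the equilibrium, the benefit split depends on the relative slopes, which at a point are proportional to the elasticities.
Buyer share = εs/(εs + |εd|) = 4/(4 + 0.1) = 40/41; seller share = |εd|/(εs + |εd|) = 1/41.
So producers capture 1/41 of the subsidy.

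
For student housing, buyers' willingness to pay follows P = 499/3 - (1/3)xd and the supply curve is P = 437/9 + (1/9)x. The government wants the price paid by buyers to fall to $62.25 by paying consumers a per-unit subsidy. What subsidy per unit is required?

At a buyer price of 62.25, quantity demanded is 499 − 3·62.25 = 312.25.
Sellers supply 312.25 only when they receive Ps = 437/9 + (1/9)·312.25 = 83.25.
s = Ps − Pb = 83.25 − 62.25 = 21.

Required subsidy s = $21 per unit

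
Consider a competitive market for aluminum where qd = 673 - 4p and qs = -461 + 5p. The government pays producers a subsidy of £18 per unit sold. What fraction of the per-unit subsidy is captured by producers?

Producer share = 4/9

Pre-subsidy: 673 - 4p = -461 + 5p gives p* = 126, q* = 169.
With the subsidy, sellers receive ps = pb + 18 for each unit, where pb is the price buyers pay.
Supply in terms of pb becomes qs = -461 + 5(pb + 18) = -371 + 5pb. Setting this equal to demand: 673 - 4pb = -371 + 5pb, so pb = 116.
Sellers receive ps = 116 + 18 = 134; q' = 673 − 4·116 = 209.
Buyers' price falls by p* − pb = 126 − 116 = 10; sellers' price rises by ps − p* = 134 − 126 = 8.
So producers capture 8/18 = 4/9 of each unit of subsidy.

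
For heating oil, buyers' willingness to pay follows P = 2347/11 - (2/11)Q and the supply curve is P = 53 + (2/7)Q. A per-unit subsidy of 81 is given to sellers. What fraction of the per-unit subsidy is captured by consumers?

Consumer share = 7/18

Pre-subsidy: 2347/11 - (2/11)Q = 53 + (2/7)Q gives Q* = 343 and P* = 151.
With the subsidy, sellers receive Ps = Pb + 81 for each unit, where Pb is the price buyers pay.
On the curves, Pb = 2347/11 - (2/11)Q and Ps = 53 + (2/7)Q; the wedge Ps − Pb = 81 gives 53 + (2/7)Q − (2347/11 - (2/11)Q) = 81, so Q' = 516.25.
Then Pb = 2347/11 − (2/11)·516.25 = 119.5 and Ps = 53 + (2/7)·516.25 = 200.5.
Buyers' price falls by P* − Pb = 151 − 119.5 = 31.5; sellers' price rises by Ps − P* = 200.5 − 151 = 49.5.
So consumers capture 31.5/81 = 7/18 of each unit of subsidy.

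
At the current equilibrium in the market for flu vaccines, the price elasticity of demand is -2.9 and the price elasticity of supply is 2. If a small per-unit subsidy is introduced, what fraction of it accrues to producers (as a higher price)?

For a small subsidy around the equilibrium, the benefit split depends on the relative slopes, which at a point are proportional to the elasticities.
Buyer share = εs/(εs + |εd|) = 2/(2 + 2.9) = 20/49; seller share = |εd|/(εs + |εd|) = 29/49.
So producers capture 29/49 of the subsidy.

Producer share = 29/49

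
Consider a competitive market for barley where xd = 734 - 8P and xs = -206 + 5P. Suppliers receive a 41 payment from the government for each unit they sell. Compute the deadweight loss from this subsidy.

Pre-subsidy: 734 - 8P = -206 + 5P gives P* = 940/13, x* = 2022/13.
With the subsidy, sellers receive Ps = Pb + 41 for each unit, where Pb is the price buyers pay.
Supply in terms of Pb becomes xs = -206 + 5(Pb + 41) = -1 + 5Pb. Setting this equal to demand: 734 - 8Pb = -1 + 5Pb, so Pb = 735/13.
Sellers receive Ps = 735/13 + 41 = 1268/13; x' = 734 − 8·(735/13) = 3662/13.
The subsidy expands output by 3662/13 − 2022/13 = 1640/13 past the efficient level; on those units the gap between marginal cost and willingness to pay runs from 0 up to 41.
DWL = ½ × 41 × 1640/13 = 33620/13.

Deadweight loss = 33620/13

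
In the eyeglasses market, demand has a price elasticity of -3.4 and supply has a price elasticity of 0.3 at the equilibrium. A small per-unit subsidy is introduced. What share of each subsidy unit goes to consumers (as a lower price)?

For a small subsidy around the equilibrium, the benefit split depends on the relative slopes, which at a point are proportional to the elasticities.
Buyer share = εs/(εs + |εd|) = 0.3/(0.3 + 3.4) = 3/37; seller share = |εd|/(εs + |εd|) = 34/37.

Consumer share = 3/37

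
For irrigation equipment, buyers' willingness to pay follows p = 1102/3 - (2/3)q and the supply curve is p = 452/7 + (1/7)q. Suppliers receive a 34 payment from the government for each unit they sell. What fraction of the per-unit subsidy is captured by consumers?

Consumer share = 14/17

Pre-subsidy: 1102/3 - (2/3)q = 452/7 + (1/7)q gives q* = 374 and p* = 118.
With the subsidy, sellers receive ps = pb + 34 for each unit, where pb is the price buyers pay.
On the curves, pb = 1102/3 - (2/3)q and ps = 452/7 + (1/7)q; the wedge ps − pb = 34 gives 452/7 + (1/7)q − (1102/3 - (2/3)q) = 34, so q' = 416.
Then pb = 1102/3 − (2/3)·416 = 90 and ps = 452/7 + (1/7)·416 = 124.
Buyers' price falls by p* − pb = 118 − 90 = 28; sellers' price rises by ps − p* = 124 − 118 = 6.
So consumers capture 28/34 = 14/17 of each unit of subsidy.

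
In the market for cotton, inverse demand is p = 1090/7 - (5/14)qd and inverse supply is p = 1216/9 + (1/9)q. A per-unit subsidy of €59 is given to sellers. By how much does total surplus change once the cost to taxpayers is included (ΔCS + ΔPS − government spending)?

Net change in total surplus = -€3717

Pre-subsidy: 1090/7 - (5/14)q = 1216/9 + (1/9)q gives q* = 44 and p* = 140.
With the subsidy, sellers receive ps = pb + 59 for each unit, where pb is the price buyers pay.
On the curves, pb = 1090/7 - (5/14)q and ps = 1216/9 + (1/9)q; the wedge ps − pb = 59 gives 1216/9 + (1/9)q − (1090/7 - (5/14)q) = 59, so q' = 170.
Then pb = 1090/7 − (5/14)·170 = 95 and ps = 1216/9 + (1/9)·170 = 154.
ΔCS = ½(44 + 170)(140 − 95) = 4815; ΔPS = ½(44 + 170)(154 − 140) = 1498.
Government spending = 59 × 170 = 10030.
Net change = 4815 + 1498 − 10030 = -3717. The loss equals the DWL triangle ½·59·126.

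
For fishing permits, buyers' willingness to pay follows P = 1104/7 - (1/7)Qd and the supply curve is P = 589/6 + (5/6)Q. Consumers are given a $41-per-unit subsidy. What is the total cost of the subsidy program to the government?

Pre-subsidy: 1104/7 - (1/7)Q = 589/6 + (5/6)Q gives Q* = 61 and P* = 149.
With the rebate, buyers effectively pay Pb = Ps − 41, where Ps is the price sellers receive.
On the curves, Pb = 1104/7 - (1/7)Q and Ps = 589/6 + (5/6)Q; the wedge Ps − Pb = 41 gives 589/6 + (5/6)Q − (1104/7 - (1/7)Q) = 41, so Q' = 103.
Then Pb = 1104/7 − (1/7)·103 = 143 and Ps = 589/6 + (5/6)·103 = 184.
Government outlay = subsidy × quantity = 41 × 103 = 4223.

Government cost = $4223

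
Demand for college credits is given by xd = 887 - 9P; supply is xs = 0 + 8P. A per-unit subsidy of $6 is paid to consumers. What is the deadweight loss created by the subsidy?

Pre-subsidy: 887 - 9P = 0 + 8P gives P* = 887/17, x* = 7096/17.
With the rebate, buyers effectively pay Pb = Ps − 6, where Ps is the price sellers receive.
Demand in terms of Ps becomes xd = 887 − 9(Ps − 6) = 941 - 9Ps. Setting this equal to supply: 941 - 9Ps = 0 + 8Ps, so Ps = 941/17.
Buyers pay Pb = 941/17 − 6 = 839/17; x' = 0 + 8·(941/17) = 7528/17.
The subsidy expands output by 7528/17 − 7096/17 = 432/17 past the efficient level; on those units the gap between marginal cost and willingness to pay runs from 0 up to 6.
DWL = ½ × 6 × 432/17 = 1296/17.

Deadweight loss = 1296/17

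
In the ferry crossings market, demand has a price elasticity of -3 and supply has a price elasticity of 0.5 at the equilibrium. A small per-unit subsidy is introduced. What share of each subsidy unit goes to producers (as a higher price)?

For a small subsidy around the equilibrium, the benefit split depends on the relative slopes, which at a point are proportional to the elasticities.
Buyer share = εs/(εs + |εd|) = 0.5/(0.5 + 3) = 1/7; seller share = |εd|/(εs + |εd|) = 6/7.
So producers capture 6/7 of the subsidy.

Producer share = 6/7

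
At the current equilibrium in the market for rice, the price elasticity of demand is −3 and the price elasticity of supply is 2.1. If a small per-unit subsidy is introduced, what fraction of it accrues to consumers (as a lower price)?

Consumer share = 7/17

For a small subsidy around the equilibrium, the benefit split depends on the relative slopes, which at a point are proportional to the elasticities.
Buyer share = εs/(εs + |εd|) = 2.1/(2.1 + 3) = 7/17; seller share = |εd|/(εs + |εd|) = 10/17.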